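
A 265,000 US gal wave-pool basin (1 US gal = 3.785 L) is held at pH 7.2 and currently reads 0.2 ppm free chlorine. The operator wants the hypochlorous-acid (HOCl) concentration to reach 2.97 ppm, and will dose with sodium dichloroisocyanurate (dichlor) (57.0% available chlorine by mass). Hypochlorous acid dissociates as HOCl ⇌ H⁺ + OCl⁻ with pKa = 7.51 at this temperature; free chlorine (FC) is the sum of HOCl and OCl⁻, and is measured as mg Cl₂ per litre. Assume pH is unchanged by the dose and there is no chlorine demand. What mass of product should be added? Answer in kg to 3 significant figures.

7.43 kg

Volume: 265,000 US gal × 3.785 L/gal = 1,003,025 L.
[OCl⁻]/[HOCl] = 10^(pH − pKa) = 10^(7.2 − 7.51) = 0.4898; fraction as HOCl = 1/(1 + 0.4898) = 0.6712.
Free chlorine required for 2.97 ppm HOCl: 2.97 / 0.6712 = 4.425 ppm.
FC to add: 4.425 − 0.2 = 4.225 mg/L as Cl₂.
Cl₂ equivalent: 4.225 mg/L × 1,003,025 L = 4237 g.
Product at 57.0% available Cl: 4237 / 0.57 = 7434 g.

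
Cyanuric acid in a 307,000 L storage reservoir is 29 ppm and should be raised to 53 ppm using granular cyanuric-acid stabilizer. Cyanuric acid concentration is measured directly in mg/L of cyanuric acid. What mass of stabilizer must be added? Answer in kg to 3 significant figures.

7.37 kg

CYA to add: (53 − 29) = 24 mg/L × 307,000 L = 7368 g cyanuric acid.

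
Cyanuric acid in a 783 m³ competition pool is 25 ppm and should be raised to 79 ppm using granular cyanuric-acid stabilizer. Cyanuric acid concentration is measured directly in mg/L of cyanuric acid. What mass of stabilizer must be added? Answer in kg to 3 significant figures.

Volume: 783 m³ = 783,000 L.
CYA to add: (79 − 25) = 54 mg/L × 783,000 L = 42,280 g cyanuric acid.

42.3 kg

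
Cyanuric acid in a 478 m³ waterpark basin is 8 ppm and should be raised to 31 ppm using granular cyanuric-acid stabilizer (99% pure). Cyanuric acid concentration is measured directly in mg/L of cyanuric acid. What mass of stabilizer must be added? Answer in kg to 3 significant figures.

Volume: 478 m³ = 478,000 L.
CYA to add: (31 − 8) = 23 mg/L × 478,000 L = 10,990 g cyanuric acid.
At 99% purity: 10,990 / 0.99 = 11,110 g product.

11.1 kg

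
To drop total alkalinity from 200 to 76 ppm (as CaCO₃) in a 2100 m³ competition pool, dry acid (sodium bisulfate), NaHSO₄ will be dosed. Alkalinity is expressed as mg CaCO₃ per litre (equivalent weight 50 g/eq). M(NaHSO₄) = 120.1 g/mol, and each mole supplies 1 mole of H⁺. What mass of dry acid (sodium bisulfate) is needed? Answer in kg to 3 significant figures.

625 kg

Volume: 2100 m³ = 2,100,000 L.
Alkalinity to neutralize: (200 − 76) = 124 mg/L as CaCO₃ × 2,100,000 L = 260,400 g as CaCO₃.
Equivalents of H⁺ required: 260,400 ÷ 50 g/eq = 5208 eq = 5208 mol NaHSO₄.
Mass of NaHSO₄: 5208 × 120.1 = 625,500 g.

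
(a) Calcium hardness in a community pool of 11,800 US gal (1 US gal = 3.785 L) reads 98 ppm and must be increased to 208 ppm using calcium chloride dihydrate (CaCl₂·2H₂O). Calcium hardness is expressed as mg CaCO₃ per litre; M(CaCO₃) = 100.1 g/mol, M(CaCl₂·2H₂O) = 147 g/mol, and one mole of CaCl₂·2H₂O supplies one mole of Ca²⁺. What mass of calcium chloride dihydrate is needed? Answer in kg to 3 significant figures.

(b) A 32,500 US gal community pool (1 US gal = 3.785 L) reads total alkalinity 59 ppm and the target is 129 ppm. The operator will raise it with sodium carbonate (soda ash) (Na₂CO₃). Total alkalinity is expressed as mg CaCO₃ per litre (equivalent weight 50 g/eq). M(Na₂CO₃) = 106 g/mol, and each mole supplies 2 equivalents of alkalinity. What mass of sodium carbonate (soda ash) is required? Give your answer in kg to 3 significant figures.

(a) 7.21 kg; (b) 9.13 kg

(a) Volume: 11,800 US gal × 3.785 L/gal = 44,663 L.
(a) Hardness to add: (208 − 98) = 110 mg/L as CaCO₃ × 44,663 L = 4913 g as CaCO₃.
(a) Moles of Ca²⁺ (1 mol Ca²⁺ ≡ 1 mol CaCO₃): 4913 / 100.1 g/mol = 49.08 mol.
(a) Mass of CaCl₂·2H₂O: 49.08 × 147 = 7215 g.

(b) Volume: 32,500 US gal × 3.785 L/gal = 123,012 L.
(b) Alkalinity to add: (129 − 59) = 70 mg/L as CaCO₃ × 123,012 L = 8611 g as CaCO₃.
(b) Equivalents: 8611 g ÷ 50 g/eq = 172.2 eq.
(b) Each mole of Na₂CO₃ supplies 2 eq, so 172.2 / 2 = 86.11 mol.
(b) Mass: 86.11 mol × 106 g/mol = 9128 g.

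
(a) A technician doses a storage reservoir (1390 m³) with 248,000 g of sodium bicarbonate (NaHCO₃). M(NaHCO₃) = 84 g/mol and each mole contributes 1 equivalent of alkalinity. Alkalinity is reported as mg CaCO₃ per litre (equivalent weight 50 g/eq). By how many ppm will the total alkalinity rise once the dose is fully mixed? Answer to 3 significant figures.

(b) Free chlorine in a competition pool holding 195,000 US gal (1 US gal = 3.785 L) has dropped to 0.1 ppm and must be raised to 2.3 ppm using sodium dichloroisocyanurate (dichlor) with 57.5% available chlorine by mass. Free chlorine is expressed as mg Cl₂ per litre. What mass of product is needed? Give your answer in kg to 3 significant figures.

(a) Volume: 1390 m³ = 1,390,000 L.
(a) Moles of NaHCO₃: 248,000 g ÷ 84 g/mol = 2952 mol → 2952 eq of alkalinity.
(a) As CaCO₃: 2952 eq × 50 g/eq = 147,600 g.
(a) Rise: 147,600 g / 1,390,000 L × 1000 = 106.2 mg/L.

(b) Volume: 195,000 US gal × 3.785 L/gal = 738,075 L.
(b) Chlorine deficit: 2.3 − 0.1 = 2.2 ppm = 2.2 mg/L as Cl₂.
(b) Cl₂ equivalent needed: 2.2 mg/L × 738,075 L = 1,624,000 mg = 1624 g.
(b) Product at 57.5% available chlorine: 1624 / 0.575 = 2824 g.

(a) 106 ppm; (b) 2.82 kg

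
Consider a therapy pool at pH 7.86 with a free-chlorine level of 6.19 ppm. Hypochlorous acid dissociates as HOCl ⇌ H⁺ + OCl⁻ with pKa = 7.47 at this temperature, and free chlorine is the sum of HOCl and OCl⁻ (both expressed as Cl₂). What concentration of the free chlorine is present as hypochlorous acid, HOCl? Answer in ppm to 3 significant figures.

[OCl⁻]/[HOCl] = 10^(pH − pKa) = 10^(7.86 − 7.47) = 10^0.39 = 2.455.
Fraction as HOCl = 1 / (1 + 2.455) = 0.2895.
HOCl = 0.2895 × 6.19 ppm = 1.792 ppm.

1.79 ppm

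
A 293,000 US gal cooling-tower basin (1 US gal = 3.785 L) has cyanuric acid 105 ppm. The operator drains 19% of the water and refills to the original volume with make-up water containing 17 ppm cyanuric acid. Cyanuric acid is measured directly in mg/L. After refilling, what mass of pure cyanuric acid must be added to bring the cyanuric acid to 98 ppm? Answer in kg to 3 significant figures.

Volume: 293,000 US gal × 3.785 L/gal = 1,109,005 L.
After draining 19% and refilling: 105 × 0.81 + 17 × 0.19 = 88.28 ppm.
Deficit to target: 98 − 88.28 = 9.72 mg/L.
Mass: 9.72 mg/L × 1,109,005 L = 10,780 g cyanuric acid.

10.8 kg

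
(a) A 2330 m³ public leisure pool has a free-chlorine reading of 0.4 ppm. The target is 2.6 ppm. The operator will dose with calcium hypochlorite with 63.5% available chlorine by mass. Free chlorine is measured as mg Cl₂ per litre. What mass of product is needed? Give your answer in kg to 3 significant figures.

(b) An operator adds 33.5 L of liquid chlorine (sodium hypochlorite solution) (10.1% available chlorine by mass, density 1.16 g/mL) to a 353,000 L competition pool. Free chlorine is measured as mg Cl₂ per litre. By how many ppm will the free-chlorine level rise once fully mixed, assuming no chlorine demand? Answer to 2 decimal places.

(a) 8.07 kg; (b) 11.12 ppm

(a) Volume: 2330 m³ = 2,330,000 L.
(a) Chlorine deficit: 2.6 − 0.4 = 2.2 ppm = 2.2 mg/L as Cl₂.
(a) Cl₂ equivalent needed: 2.2 mg/L × 2,330,000 L = 5,126,000 mg = 5126 g.
(a) Product at 63.5% available chlorine: 5126 / 0.635 = 8072 g.

(b) Mass of solution: 33.5 L × 1000 mL/L × 1.16 g/mL = 38,860 g.
(b) Available chlorine delivered: 38,860 g × 0.101 = 3925 g as Cl₂.
(b) Concentration rise: 3925 g / 353,000 L = 11.12 mg/L = 11.12 ppm.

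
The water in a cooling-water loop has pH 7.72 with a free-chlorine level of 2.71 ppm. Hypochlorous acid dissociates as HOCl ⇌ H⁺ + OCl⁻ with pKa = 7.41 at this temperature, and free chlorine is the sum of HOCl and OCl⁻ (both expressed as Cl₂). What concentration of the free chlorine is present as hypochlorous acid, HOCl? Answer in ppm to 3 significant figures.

0.891 ppm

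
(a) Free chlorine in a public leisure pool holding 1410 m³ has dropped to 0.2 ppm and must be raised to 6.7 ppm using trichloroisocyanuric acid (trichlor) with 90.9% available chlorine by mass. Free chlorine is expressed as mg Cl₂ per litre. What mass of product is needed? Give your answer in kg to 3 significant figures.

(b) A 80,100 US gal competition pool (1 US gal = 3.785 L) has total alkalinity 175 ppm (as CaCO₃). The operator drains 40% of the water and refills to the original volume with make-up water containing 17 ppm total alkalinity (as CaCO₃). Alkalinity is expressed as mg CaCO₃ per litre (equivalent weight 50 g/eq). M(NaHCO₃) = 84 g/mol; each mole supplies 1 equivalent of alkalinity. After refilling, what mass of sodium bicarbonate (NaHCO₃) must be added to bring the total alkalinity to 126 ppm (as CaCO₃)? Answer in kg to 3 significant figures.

(a) Volume: 1410 m³ = 1,410,000 L.
(a) Chlorine deficit: 6.7 − 0.2 = 6.5 ppm = 6.5 mg/L as Cl₂.
(a) Cl₂ equivalent needed: 6.5 mg/L × 1,410,000 L = 9,165,000 mg = 9165 g.
(a) Product at 90.9% available chlorine: 9165 / 0.909 = 10,080 g.

(b) Volume: 80,100 US gal × 3.785 L/gal = 303,178 L.
(b) After draining 40% and refilling: 175 × 0.60 + 17 × 0.40 = 111.8 ppm.
(b) Deficit to target: 126 − 111.8 = 14.2 mg/L.
(b) As CaCO₃: 14.2 mg/L × 303,178 L = 4305 g; ÷ 50 g/eq ÷ 1 = 86.1 mol NaHCO₃.
(b) Mass: 86.1 × 84 = 7233 g.

(a) 10.1 kg; (b) 7.23 kg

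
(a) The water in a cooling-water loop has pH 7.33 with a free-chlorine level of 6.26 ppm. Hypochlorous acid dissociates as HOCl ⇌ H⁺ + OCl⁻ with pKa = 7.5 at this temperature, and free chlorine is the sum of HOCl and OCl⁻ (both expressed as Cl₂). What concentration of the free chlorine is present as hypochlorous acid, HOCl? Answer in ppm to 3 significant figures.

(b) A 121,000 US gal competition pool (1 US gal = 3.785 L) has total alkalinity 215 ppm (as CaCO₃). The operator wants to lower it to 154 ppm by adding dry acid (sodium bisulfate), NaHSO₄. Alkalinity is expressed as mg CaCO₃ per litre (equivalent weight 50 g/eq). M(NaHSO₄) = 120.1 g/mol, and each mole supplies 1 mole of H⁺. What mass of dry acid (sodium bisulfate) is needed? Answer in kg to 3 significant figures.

(a) [OCl⁻]/[HOCl] = 10^(pH − pKa) = 10^(7.33 − 7.5) = 10^-0.17 = 0.6761.
(a) Fraction as HOCl = 1 / (1 + 0.6761) = 0.5966.
(a) HOCl = 0.5966 × 6.26 ppm = 3.735 ppm.

(b) Volume: 121,000 US gal × 3.785 L/gal = 457,985 L.
(b) Alkalinity to neutralize: (215 − 154) = 61 mg/L as CaCO₃ × 457,985 L = 27,940 g as CaCO₃.
(b) Equivalents of H⁺ required: 27,940 ÷ 50 g/eq = 558.7 eq = 558.7 mol NaHSO₄.
(b) Mass of NaHSO₄: 558.7 × 120.1 = 67,100 g.

(a) 3.73 ppm; (b) 67.1 kg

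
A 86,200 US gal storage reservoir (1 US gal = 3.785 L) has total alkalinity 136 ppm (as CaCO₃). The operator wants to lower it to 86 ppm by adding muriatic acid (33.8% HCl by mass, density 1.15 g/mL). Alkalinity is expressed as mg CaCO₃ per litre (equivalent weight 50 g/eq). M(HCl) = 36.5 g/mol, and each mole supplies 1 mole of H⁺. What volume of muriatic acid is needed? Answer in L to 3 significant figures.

30.6 L

Volume: 86,200 US gal × 3.785 L/gal = 326,267 L.
Alkalinity to neutralize: (136 − 86) = 50 mg/L as CaCO₃ × 326,267 L = 16,310 g as CaCO₃.
Equivalents of H⁺ required: 16,310 ÷ 50 g/eq = 326.3 eq = 326.3 mol HCl.
Mass of HCl: 326.3 × 36.5 = 11,910 g.
Mass of 33.8% solution: 11,910 / 0.338 = 35,230 g.
Volume: 35,230 g ÷ 1.15 g/mL = 30,640 mL.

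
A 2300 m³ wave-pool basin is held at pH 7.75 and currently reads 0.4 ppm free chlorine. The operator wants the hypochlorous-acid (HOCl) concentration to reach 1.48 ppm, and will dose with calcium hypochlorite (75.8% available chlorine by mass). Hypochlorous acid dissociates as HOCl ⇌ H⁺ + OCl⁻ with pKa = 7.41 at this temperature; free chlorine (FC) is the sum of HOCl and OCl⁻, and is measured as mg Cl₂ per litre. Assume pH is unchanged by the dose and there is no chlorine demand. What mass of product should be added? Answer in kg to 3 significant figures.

13.1 kg

Volume: 2300 m³ = 2,300,000 L.
[OCl⁻]/[HOCl] = 10^(pH − pKa) = 10^(7.75 − 7.41) = 2.188; fraction as HOCl = 1/(1 + 2.188) = 0.3137.
Free chlorine required for 1.48 ppm HOCl: 1.48 / 0.3137 = 4.718 ppm.
FC to add: 4.718 − 0.4 = 4.318 mg/L as Cl₂.
Cl₂ equivalent: 4.318 mg/L × 2,300,000 L = 9931 g.
Product at 75.8% available Cl: 9931 / 0.758 = 13,100 g.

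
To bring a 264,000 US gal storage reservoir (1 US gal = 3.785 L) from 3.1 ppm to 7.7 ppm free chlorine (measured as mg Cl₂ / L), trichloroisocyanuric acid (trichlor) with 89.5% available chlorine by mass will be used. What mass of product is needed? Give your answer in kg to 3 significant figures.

5.14 kg

Volume: 264,000 US gal × 3.785 L/gal = 999,240 L.
Chlorine deficit: 7.7 − 3.1 = 4.6 ppm = 4.6 mg/L as Cl₂.
Cl₂ equivalent needed: 4.6 mg/L × 999,240 L = 4,597,000 mg = 4597 g.
Product at 89.5% available chlorine: 4597 / 0.895 = 5136 g.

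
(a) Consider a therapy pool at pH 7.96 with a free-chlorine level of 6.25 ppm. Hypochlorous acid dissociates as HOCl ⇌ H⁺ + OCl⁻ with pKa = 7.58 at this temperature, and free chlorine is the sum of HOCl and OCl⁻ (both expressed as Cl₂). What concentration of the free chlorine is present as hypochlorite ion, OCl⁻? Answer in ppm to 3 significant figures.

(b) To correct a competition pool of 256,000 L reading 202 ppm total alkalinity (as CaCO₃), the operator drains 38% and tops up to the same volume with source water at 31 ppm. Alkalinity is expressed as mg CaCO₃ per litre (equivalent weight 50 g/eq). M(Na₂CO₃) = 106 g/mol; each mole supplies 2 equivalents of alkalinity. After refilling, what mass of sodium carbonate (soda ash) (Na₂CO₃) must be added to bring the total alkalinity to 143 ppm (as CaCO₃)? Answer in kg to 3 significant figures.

(a) 4.41 ppm; (b) 1.62 kg

(a) [OCl⁻]/[HOCl] = 10^(pH − pKa) = 10^(7.96 − 7.58) = 10^0.38 = 2.399.
(a) Fraction as HOCl = 1 / (1 + 2.399) = 0.2942.
(a) OCl⁻ = (1 − 0.2942) × 6.25 ppm = 4.411 ppm.

(b) After draining 38% and refilling: 202 × 0.62 + 31 × 0.38 = 137.02 ppm.
(b) Deficit to target: 143 − 137.02 = 5.98 mg/L.
(b) As CaCO₃: 5.98 mg/L × 256,000 L = 1531 g; ÷ 50 g/eq ÷ 2 = 15.31 mol Na₂CO₃.
(b) Mass: 15.31 × 106 = 1623 g.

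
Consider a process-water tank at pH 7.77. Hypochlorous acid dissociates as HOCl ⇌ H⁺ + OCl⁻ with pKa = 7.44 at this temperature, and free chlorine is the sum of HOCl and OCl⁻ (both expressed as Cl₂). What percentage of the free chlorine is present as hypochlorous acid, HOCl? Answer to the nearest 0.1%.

[OCl⁻]/[HOCl] = 10^(pH − pKa) = 10^(7.77 − 7.44) = 10^0.33 = 2.138.
Fraction as HOCl = 1 / (1 + 2.138) = 0.3187.

31.9%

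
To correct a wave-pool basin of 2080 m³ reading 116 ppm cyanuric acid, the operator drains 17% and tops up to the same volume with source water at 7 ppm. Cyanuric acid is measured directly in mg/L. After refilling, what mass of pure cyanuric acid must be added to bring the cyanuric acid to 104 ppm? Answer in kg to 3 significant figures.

13.6 kg

Volume: 2080 m³ = 2,080,000 L.
After draining 17% and refilling: 116 × 0.83 + 7 × 0.17 = 97.47 ppm.
Deficit to target: 104 − 97.47 = 6.53 mg/L.
Mass: 6.53 mg/L × 2,080,000 L = 13,580 g cyanuric acid.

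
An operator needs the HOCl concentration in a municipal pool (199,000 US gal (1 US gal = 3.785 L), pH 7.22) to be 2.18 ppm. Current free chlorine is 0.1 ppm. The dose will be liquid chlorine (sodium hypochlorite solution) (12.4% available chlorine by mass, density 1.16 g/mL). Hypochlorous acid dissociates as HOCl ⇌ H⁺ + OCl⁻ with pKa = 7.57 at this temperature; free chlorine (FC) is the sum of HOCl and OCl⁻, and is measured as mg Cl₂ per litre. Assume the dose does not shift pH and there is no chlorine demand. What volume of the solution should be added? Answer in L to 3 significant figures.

16.0 L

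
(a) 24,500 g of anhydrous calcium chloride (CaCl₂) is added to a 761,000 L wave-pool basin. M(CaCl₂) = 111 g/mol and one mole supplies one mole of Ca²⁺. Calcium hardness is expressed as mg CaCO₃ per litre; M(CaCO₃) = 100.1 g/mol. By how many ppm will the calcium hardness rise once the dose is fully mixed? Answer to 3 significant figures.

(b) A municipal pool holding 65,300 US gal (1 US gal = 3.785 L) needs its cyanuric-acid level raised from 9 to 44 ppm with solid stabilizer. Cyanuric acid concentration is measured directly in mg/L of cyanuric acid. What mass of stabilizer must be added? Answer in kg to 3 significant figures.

(a) 29.0 ppm; (b) 8.65 kg

(a) Moles of Ca²⁺: 24,500 g ÷ 111 g/mol = 220.7 mol.
(a) As CaCO₃: 220.7 mol × 100.1 g/mol = 22,090 g.
(a) Rise: 22,090 g / 761,000 L × 1000 = 29.03 mg/L.

(b) Volume: 65,300 US gal × 3.785 L/gal = 247,160 L.
(b) CYA to add: (44 − 9) = 35 mg/L × 247,160 L = 8651 g cyanuric acid.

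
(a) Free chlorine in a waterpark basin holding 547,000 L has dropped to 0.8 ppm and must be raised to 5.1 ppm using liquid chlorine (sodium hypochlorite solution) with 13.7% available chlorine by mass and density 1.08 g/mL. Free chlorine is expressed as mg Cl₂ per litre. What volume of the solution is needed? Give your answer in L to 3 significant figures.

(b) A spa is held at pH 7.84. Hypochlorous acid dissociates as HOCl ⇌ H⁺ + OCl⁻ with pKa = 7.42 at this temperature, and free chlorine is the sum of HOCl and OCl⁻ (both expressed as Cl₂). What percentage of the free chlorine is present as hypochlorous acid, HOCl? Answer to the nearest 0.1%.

(a) Chlorine deficit: 5.1 − 0.8 = 4.3 ppm = 4.3 mg/L as Cl₂.
(a) Cl₂ equivalent needed: 4.3 mg/L × 547,000 L = 2,352,000 mg = 2352 g.
(a) Product at 13.7% available chlorine: 2352 / 0.137 = 17,170 g.
(a) Volume at density 1.08 g/mL: 17,170 g ÷ 1.08 g/mL = 15,900 mL.

(b) [OCl⁻]/[HOCl] = 10^(pH − pKa) = 10^(7.84 − 7.42) = 10^0.42 = 2.63.
(b) Fraction as HOCl = 1 / (1 + 2.63) = 0.2755.

(a) 15.9 L; (b) 27.5%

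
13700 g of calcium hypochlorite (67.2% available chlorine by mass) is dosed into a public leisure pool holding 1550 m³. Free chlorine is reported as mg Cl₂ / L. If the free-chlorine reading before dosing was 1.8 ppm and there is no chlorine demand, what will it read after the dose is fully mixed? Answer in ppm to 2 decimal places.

Volume: 1550 m³ = 1,550,000 L.
Available chlorine delivered: 13,700 g × 0.672 = 9206 g as Cl₂.
Concentration rise: 9206 g / 1,550,000 L = 5.94 mg/L = 5.94 ppm.
Final FC: 1.8 + 5.94 = 7.74 ppm.

7.74 ppm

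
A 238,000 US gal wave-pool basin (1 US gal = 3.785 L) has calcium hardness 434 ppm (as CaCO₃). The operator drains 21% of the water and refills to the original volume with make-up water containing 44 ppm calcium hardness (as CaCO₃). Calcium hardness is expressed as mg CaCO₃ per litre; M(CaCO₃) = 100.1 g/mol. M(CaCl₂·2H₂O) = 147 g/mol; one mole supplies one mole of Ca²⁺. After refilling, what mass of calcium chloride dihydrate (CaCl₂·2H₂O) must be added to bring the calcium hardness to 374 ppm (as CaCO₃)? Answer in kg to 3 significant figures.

29.0 kg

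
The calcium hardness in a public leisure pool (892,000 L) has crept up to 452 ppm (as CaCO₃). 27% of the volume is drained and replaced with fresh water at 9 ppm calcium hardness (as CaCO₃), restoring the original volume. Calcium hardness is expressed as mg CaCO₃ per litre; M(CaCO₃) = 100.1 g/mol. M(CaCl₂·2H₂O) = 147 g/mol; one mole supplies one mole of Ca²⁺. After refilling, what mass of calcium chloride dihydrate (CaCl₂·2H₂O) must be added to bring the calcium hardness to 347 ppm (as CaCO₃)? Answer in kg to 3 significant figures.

19.1 kg

After draining 27% and refilling: 452 × 0.73 + 9 × 0.27 = 332.39 ppm.
Deficit to target: 347 − 332.39 = 14.61 mg/L.
As CaCO₃: 14.61 mg/L × 892,000 L = 13,030 g; ÷ 100.1 = 130.2 mol Ca²⁺.
Mass: 130.2 × 147 = 19,140 g.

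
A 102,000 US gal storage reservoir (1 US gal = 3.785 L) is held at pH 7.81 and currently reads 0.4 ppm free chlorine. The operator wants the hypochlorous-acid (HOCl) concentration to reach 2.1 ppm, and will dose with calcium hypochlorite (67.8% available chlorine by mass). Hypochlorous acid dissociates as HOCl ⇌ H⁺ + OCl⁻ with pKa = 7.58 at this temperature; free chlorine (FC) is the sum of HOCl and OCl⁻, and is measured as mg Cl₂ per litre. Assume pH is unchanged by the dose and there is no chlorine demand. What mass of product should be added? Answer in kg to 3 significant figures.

3.00 kg

Volume: 102,000 US gal × 3.785 L/gal = 386,070 L.
[OCl⁻]/[HOCl] = 10^(pH − pKa) = 10^(7.81 − 7.58) = 1.698; fraction as HOCl = 1/(1 + 1.698) = 0.3706.
Free chlorine required for 2.1 ppm HOCl: 2.1 / 0.3706 = 5.666 ppm.
FC to add: 5.666 − 0.4 = 5.266 mg/L as Cl₂.
Cl₂ equivalent: 5.266 mg/L × 386,070 L = 2033 g.
Product at 67.8% available Cl: 2033 / 0.678 = 2999 g.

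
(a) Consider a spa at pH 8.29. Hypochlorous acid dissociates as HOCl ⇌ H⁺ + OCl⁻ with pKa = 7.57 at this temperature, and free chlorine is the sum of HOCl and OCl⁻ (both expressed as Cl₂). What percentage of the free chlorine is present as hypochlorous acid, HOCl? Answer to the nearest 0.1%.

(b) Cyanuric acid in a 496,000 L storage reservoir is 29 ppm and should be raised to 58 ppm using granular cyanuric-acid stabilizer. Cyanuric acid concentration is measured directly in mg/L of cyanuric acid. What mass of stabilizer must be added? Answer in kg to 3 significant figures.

(a) [OCl⁻]/[HOCl] = 10^(pH − pKa) = 10^(8.29 − 7.57) = 10^0.72 = 5.248.
(a) Fraction as HOCl = 1 / (1 + 5.248) = 0.16.

(b) CYA to add: (58 − 29) = 29 mg/L × 496,000 L = 14,380 g cyanuric acid.

(a) 16.0%; (b) 14.4 kg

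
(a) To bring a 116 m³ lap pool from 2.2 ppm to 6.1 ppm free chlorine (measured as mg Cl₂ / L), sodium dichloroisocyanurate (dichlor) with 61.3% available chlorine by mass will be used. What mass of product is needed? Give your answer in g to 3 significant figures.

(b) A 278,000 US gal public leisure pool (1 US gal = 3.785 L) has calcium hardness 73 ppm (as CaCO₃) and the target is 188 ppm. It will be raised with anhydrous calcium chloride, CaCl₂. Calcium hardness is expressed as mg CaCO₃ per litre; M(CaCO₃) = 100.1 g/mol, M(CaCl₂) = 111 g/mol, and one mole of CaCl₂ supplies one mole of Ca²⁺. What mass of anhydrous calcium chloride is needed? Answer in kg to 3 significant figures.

(a) Volume: 116 m³ = 116,000 L.
(a) Chlorine deficit: 6.1 − 2.2 = 3.9 ppm = 3.9 mg/L as Cl₂.
(a) Cl₂ equivalent needed: 3.9 mg/L × 116,000 L = 452,400 mg = 452.4 g.
(a) Product at 61.3% available chlorine: 452.4 / 0.613 = 738 g.

(b) Volume: 278,000 US gal × 3.785 L/gal = 1,052,230 L.
(b) Hardness to add: (188 − 73) = 115 mg/L as CaCO₃ × 1,052,230 L = 121,000 g as CaCO₃.
(b) Moles of Ca²⁺ (1 mol Ca²⁺ ≡ 1 mol CaCO₃): 121,000 / 100.1 g/mol = 1209 mol.
(b) Mass of CaCl₂: 1209 × 111 = 134,200 g.

(a) 738 g; (b) 134 kg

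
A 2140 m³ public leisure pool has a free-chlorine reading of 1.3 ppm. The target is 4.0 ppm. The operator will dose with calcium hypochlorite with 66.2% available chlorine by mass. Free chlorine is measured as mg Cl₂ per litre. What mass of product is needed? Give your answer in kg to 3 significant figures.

8.73 kg

Volume: 2140 m³ = 2,140,000 L.
Chlorine deficit: 4.0 − 1.3 = 2.7 ppm = 2.7 mg/L as Cl₂.
Cl₂ equivalent needed: 2.7 mg/L × 2,140,000 L = 5,778,000 mg = 5778 g.
Product at 66.2% available chlorine: 5778 / 0.662 = 8728 g.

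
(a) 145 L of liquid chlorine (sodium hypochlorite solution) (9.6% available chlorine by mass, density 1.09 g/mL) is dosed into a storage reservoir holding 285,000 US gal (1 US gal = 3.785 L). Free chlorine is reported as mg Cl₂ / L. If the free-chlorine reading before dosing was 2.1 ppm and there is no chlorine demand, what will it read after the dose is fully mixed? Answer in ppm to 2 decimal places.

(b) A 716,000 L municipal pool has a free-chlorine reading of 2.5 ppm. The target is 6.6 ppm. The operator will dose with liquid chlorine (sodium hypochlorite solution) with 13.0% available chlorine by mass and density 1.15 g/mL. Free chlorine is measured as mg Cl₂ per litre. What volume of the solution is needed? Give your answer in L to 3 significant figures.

(a) Volume: 285,000 US gal × 3.785 L/gal = 1,078,725 L.
(a) Mass of solution: 145 L × 1000 mL/L × 1.09 g/mL = 158,000 g.
(a) Available chlorine delivered: 158,000 g × 0.096 = 15,170 g as Cl₂.
(a) Concentration rise: 15,170 g / 1,078,725 L = 14.07 mg/L = 14.07 ppm.
(a) Final FC: 2.1 + 14.07 = 16.17 ppm.

(b) Chlorine deficit: 6.6 − 2.5 = 4.1 ppm = 4.1 mg/L as Cl₂.
(b) Cl₂ equivalent needed: 4.1 mg/L × 716,000 L = 2,936,000 mg = 2936 g.
(b) Product at 13.0% available chlorine: 2936 / 0.13 = 22,580 g.
(b) Volume at density 1.15 g/mL: 22,580 g ÷ 1.15 g/mL = 19,640 mL.

(a) 16.17 ppm; (b) 19.6 L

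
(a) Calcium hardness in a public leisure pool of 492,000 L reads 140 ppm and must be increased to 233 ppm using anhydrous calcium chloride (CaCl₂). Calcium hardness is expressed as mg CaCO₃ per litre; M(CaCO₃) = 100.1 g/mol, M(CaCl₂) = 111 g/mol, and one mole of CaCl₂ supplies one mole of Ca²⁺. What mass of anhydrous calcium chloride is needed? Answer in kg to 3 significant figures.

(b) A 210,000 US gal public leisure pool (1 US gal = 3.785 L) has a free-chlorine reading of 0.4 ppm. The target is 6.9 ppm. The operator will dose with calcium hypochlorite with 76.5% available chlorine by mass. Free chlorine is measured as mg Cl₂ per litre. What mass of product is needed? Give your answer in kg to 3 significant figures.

(a) 50.7 kg; (b) 6.75 kg

(a) Hardness to add: (233 − 140) = 93 mg/L as CaCO₃ × 492,000 L = 45,760 g as CaCO₃.
(a) Moles of Ca²⁺ (1 mol Ca²⁺ ≡ 1 mol CaCO₃): 45,760 / 100.1 g/mol = 457.1 mol.
(a) Mass of CaCl₂: 457.1 × 111 = 50,740 g.

(b) Volume: 210,000 US gal × 3.785 L/gal = 794,850 L.
(b) Chlorine deficit: 6.9 − 0.4 = 6.5 ppm = 6.5 mg/L as Cl₂.
(b) Cl₂ equivalent needed: 6.5 mg/L × 794,850 L = 5,167,000 mg = 5167 g.
(b) Product at 76.5% available chlorine: 5167 / 0.765 = 6754 g.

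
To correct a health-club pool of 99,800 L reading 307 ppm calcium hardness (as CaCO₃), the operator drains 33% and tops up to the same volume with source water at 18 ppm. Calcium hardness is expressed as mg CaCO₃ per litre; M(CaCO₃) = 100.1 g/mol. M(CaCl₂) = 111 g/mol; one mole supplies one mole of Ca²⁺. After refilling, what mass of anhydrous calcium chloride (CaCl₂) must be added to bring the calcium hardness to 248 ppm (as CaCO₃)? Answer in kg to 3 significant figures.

4.02 kg

After draining 33% and refilling: 307 × 0.67 + 18 × 0.33 = 211.63 ppm.
Deficit to target: 248 − 211.63 = 36.37 mg/L.
As CaCO₃: 36.37 mg/L × 99,800 L = 3630 g; ÷ 100.1 = 36.26 mol Ca²⁺.
Mass: 36.26 × 111 = 4025 g.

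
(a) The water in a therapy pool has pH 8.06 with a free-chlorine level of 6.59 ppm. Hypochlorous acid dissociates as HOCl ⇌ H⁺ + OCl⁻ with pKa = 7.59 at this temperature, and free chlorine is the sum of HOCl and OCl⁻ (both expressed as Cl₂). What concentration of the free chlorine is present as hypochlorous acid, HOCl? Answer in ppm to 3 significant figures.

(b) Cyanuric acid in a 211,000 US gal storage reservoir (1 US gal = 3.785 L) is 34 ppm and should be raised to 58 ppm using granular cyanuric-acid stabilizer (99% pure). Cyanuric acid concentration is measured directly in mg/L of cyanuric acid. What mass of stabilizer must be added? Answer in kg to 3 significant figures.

(a) [OCl⁻]/[HOCl] = 10^(pH − pKa) = 10^(8.06 − 7.59) = 10^0.47 = 2.951.
(a) Fraction as HOCl = 1 / (1 + 2.951) = 0.2531.
(a) HOCl = 0.2531 × 6.59 ppm = 1.668 ppm.

(b) Volume: 211,000 US gal × 3.785 L/gal = 798,635 L.
(b) CYA to add: (58 − 34) = 24 mg/L × 798,635 L = 19,170 g cyanuric acid.
(b) At 99% purity: 19,170 / 0.99 = 19,360 g product.

(a) 1.67 ppm; (b) 19.4 kg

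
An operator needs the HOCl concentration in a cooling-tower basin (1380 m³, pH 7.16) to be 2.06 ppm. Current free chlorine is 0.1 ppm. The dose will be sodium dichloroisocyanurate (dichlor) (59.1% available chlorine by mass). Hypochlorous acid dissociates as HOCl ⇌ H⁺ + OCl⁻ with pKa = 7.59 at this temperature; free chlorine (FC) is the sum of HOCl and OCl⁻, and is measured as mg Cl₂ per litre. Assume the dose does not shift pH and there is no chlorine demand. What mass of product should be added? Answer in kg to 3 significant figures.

6.36 kg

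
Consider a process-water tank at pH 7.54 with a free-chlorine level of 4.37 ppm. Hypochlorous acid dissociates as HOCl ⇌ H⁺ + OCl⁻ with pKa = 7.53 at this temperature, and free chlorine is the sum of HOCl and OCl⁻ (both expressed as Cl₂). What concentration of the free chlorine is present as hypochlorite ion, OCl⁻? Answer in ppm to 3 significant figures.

2.21 ppm

[OCl⁻]/[HOCl] = 10^(pH − pKa) = 10^(7.54 − 7.53) = 10^0.01 = 1.023.
Fraction as HOCl = 1 / (1 + 1.023) = 0.4942.
OCl⁻ = (1 − 0.4942) × 4.37 ppm = 2.21 ppm.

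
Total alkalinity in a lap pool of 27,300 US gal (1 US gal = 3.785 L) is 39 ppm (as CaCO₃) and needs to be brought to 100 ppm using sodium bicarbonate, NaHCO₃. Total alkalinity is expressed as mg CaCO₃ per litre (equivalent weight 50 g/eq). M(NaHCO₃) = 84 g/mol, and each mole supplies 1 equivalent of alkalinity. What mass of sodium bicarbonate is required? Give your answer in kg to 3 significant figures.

10.6 kg

Volume: 27,300 US gal × 3.785 L/gal = 103,330 L.
Alkalinity to add: (100 − 39) = 61 mg/L as CaCO₃ × 103,330 L = 6303 g as CaCO₃.
Equivalents: 6303 g ÷ 50 g/eq = 126.1 eq.
NaHCO₃ supplies 1 eq per mole → 126.1 mol.
Mass: 126.1 mol × 84 g/mol = 10,590 g.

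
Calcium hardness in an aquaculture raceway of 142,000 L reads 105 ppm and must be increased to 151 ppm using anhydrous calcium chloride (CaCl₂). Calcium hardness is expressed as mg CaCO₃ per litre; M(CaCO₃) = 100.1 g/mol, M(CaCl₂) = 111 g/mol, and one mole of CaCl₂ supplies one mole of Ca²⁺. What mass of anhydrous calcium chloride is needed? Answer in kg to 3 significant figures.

Hardness to add: (151 − 105) = 46 mg/L as CaCO₃ × 142,000 L = 6532 g as CaCO₃.
Moles of Ca²⁺ (1 mol Ca²⁺ ≡ 1 mol CaCO₃): 6532 / 100.1 g/mol = 65.25 mol.
Mass of CaCl₂: 65.25 × 111 = 7243 g.

7.24 kg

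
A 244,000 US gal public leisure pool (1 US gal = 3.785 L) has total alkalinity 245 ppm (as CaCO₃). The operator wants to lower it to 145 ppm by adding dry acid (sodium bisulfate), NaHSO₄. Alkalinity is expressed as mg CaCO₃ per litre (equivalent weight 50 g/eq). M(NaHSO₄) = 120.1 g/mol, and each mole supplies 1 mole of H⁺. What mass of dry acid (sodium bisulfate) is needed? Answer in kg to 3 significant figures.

222 kg

Volume: 244,000 US gal × 3.785 L/gal = 923,540 L.
Alkalinity to neutralize: (245 − 145) = 100 mg/L as CaCO₃ × 923,540 L = 92,350 g as CaCO₃.
Equivalents of H⁺ required: 92,350 ÷ 50 g/eq = 1847 eq = 1847 mol NaHSO₄.
Mass of NaHSO₄: 1847 × 120.1 = 221,800 g.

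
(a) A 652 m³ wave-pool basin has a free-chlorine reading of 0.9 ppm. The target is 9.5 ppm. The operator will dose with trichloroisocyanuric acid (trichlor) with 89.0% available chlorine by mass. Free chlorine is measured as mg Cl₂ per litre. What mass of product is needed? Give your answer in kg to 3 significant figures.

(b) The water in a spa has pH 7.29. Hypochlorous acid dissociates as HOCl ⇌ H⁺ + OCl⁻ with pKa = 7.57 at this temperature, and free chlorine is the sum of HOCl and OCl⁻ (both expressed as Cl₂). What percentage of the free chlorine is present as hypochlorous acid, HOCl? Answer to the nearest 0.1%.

(a) Volume: 652 m³ = 652,000 L.
(a) Chlorine deficit: 9.5 − 0.9 = 8.6 ppm = 8.6 mg/L as Cl₂.
(a) Cl₂ equivalent needed: 8.6 mg/L × 652,000 L = 5,607,000 mg = 5607 g.
(a) Product at 89.0% available chlorine: 5607 / 0.89 = 6300 g.

(b) [OCl⁻]/[HOCl] = 10^(pH − pKa) = 10^(7.29 − 7.57) = 10^-0.28 = 0.5248.
(b) Fraction as HOCl = 1 / (1 + 0.5248) = 0.6558.

(a) 6.30 kg; (b) 65.6%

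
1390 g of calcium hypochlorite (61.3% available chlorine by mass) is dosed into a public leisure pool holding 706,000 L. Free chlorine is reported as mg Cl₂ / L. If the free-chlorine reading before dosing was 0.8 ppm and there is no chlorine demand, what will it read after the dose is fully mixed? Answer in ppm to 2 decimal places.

Available chlorine delivered: 1390 g × 0.613 = 852.1 g as Cl₂.
Concentration rise: 852.1 g / 706,000 L = 1.207 mg/L = 1.21 ppm.
Final FC: 0.8 + 1.21 = 2.01 ppm.

2.01 ppm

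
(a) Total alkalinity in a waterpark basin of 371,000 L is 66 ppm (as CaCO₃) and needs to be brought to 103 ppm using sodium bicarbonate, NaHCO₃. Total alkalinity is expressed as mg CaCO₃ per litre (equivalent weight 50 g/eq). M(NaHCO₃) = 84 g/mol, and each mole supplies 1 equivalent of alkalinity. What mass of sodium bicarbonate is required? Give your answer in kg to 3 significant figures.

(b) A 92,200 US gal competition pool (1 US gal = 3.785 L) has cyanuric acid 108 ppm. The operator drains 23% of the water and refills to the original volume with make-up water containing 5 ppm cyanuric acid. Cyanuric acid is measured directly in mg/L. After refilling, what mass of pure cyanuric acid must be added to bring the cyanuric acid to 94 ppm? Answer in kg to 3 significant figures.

(a) 23.1 kg; (b) 3.38 kg

(a) Alkalinity to add: (103 − 66) = 37 mg/L as CaCO₃ × 371,000 L = 13,730 g as CaCO₃.
(a) Equivalents: 13,730 g ÷ 50 g/eq = 274.5 eq.
(a) NaHCO₃ supplies 1 eq per mole → 274.5 mol.
(a) Mass: 274.5 mol × 84 g/mol = 23,060 g.

(b) Volume: 92,200 US gal × 3.785 L/gal = 348,977 L.
(b) After draining 23% and refilling: 108 × 0.77 + 5 × 0.23 = 84.31 ppm.
(b) Deficit to target: 94 − 84.31 = 9.69 mg/L.
(b) Mass: 9.69 mg/L × 348,977 L = 3382 g cyanuric acid.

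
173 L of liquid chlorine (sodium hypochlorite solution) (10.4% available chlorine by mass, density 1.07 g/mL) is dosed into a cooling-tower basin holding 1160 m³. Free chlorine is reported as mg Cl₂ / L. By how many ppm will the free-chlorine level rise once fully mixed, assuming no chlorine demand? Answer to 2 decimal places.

16.60 ppm

Volume: 1160 m³ = 1,160,000 L.
Mass of solution: 173 L × 1000 mL/L × 1.07 g/mL = 185,100 g.
Available chlorine delivered: 185,100 g × 0.104 = 19,250 g as Cl₂.
Concentration rise: 19,250 g / 1,160,000 L = 16.6 mg/L = 16.60 ppm.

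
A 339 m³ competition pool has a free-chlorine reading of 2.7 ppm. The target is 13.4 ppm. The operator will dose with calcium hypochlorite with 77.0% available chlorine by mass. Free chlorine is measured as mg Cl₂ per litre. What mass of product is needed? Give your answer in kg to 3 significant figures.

Volume: 339 m³ = 339,000 L.
Chlorine deficit: 13.4 − 2.7 = 10.7 ppm = 10.7 mg/L as Cl₂.
Cl₂ equivalent needed: 10.7 mg/L × 339,000 L = 3,627,000 mg = 3627 g.
Product at 77.0% available chlorine: 3627 / 0.77 = 4711 g.

4.71 kg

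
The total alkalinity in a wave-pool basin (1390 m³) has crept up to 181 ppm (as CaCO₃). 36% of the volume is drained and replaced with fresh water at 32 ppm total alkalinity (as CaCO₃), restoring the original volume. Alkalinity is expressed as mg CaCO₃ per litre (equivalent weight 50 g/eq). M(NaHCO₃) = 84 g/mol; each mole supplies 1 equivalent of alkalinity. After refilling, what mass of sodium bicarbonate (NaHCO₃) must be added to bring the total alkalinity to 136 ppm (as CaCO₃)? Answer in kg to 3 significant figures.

Volume: 1390 m³ = 1,390,000 L.
After draining 36% and refilling: 181 × 0.64 + 32 × 0.36 = 127.36 ppm.
Deficit to target: 136 − 127.36 = 8.64 mg/L.
As CaCO₃: 8.64 mg/L × 1,390,000 L = 12,010 g; ÷ 50 g/eq ÷ 1 = 240.2 mol NaHCO₃.
Mass: 240.2 × 84 = 20,180 g.

20.2 kg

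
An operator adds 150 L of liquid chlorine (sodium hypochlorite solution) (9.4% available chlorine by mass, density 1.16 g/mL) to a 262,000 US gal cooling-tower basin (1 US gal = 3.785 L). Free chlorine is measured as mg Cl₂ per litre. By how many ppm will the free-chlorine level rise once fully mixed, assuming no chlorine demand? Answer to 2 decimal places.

16.49 ppm

Volume: 262,000 US gal × 3.785 L/gal = 991,670 L.
Mass of solution: 150 L × 1000 mL/L × 1.16 g/mL = 174,000 g.
Available chlorine delivered: 174,000 g × 0.094 = 16,360 g as Cl₂.
Concentration rise: 16,360 g / 991,670 L = 16.49 mg/L = 16.49 ppm.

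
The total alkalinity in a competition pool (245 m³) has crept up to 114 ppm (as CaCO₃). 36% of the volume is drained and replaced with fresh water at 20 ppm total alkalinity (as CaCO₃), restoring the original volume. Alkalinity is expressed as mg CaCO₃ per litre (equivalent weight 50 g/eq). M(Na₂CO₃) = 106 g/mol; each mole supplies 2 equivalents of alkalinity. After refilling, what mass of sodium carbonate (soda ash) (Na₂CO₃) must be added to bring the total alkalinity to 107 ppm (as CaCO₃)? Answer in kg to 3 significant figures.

6.97 kg

Volume: 245 m³ = 245,000 L.
After draining 36% and refilling: 114 × 0.64 + 20 × 0.36 = 80.16 ppm.
Deficit to target: 107 − 80.16 = 26.84 mg/L.
As CaCO₃: 26.84 mg/L × 245,000 L = 6576 g; ÷ 50 g/eq ÷ 2 = 65.76 mol Na₂CO₃.
Mass: 65.76 × 106 = 6970 g.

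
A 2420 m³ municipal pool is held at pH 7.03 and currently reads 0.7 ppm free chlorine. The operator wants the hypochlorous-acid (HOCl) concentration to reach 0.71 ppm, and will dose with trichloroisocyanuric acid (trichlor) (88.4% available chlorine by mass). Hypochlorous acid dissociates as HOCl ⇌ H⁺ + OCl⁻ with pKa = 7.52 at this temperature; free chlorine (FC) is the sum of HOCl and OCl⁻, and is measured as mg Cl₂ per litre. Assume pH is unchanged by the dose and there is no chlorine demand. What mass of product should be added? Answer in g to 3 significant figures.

656 g

Volume: 2420 m³ = 2,420,000 L.
[OCl⁻]/[HOCl] = 10^(pH − pKa) = 10^(7.03 − 7.52) = 0.3236; fraction as HOCl = 1/(1 + 0.3236) = 0.7555.
Free chlorine required for 0.71 ppm HOCl: 0.71 / 0.7555 = 0.9398 ppm.
FC to add: 0.9398 − 0.7 = 0.2398 mg/L as Cl₂.
Cl₂ equivalent: 0.2398 mg/L × 2,420,000 L = 580.2 g.
Product at 88.4% available Cl: 580.2 / 0.884 = 656.3 g.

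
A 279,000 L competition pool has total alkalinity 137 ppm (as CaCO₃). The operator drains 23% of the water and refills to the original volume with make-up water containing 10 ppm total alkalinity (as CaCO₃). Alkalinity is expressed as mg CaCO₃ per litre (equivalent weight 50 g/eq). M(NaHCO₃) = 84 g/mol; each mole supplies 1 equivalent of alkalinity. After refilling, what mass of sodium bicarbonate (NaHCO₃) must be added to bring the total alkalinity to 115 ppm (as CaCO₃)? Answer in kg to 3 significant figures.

3.38 kg

After draining 23% and refilling: 137 × 0.77 + 10 × 0.23 = 107.79 ppm.
Deficit to target: 115 − 107.79 = 7.21 mg/L.
As CaCO₃: 7.21 mg/L × 279,000 L = 2012 g; ÷ 50 g/eq ÷ 1 = 40.23 mol NaHCO₃.
Mass: 40.23 × 84 = 3379 g.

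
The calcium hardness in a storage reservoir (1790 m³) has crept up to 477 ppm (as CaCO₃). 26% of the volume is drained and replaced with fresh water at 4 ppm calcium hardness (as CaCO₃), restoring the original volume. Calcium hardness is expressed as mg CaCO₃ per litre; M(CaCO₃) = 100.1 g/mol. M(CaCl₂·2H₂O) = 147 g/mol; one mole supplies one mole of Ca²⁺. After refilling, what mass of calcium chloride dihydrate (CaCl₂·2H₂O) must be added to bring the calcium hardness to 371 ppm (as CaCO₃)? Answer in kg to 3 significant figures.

44.6 kg

Volume: 1790 m³ = 1,790,000 L.
After draining 26% and refilling: 477 × 0.74 + 4 × 0.26 = 354.02 ppm.
Deficit to target: 371 − 354.02 = 16.98 mg/L.
As CaCO₃: 16.98 mg/L × 1,790,000 L = 30,390 g; ÷ 100.1 = 303.6 mol Ca²⁺.
Mass: 303.6 × 147 = 44,630 g.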